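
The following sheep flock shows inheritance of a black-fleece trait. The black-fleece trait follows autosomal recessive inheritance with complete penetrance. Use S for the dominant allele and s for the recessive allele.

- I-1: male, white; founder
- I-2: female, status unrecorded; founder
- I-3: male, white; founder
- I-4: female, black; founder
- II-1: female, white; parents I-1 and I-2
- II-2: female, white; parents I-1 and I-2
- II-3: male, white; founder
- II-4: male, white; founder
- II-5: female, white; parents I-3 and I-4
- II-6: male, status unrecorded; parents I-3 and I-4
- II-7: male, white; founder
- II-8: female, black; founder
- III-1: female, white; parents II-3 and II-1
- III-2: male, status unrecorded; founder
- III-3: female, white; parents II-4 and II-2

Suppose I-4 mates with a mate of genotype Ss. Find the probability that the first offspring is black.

I-4 is black, so I-4 is ss.
The cross gives 1/2 Ss : 1/2 ss, so P(offspring is black) = 1/2.

1/2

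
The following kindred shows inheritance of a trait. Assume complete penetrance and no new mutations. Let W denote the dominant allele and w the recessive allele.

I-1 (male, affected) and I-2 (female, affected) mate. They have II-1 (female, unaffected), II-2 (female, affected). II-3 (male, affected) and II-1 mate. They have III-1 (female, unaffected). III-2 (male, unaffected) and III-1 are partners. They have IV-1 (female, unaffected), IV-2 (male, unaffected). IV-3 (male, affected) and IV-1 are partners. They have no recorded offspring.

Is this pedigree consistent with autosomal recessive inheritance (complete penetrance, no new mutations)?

No

Under autosomal recessive, II-1 (unaffected, female) cannot arise from I-1 (affected) × I-2 (affected).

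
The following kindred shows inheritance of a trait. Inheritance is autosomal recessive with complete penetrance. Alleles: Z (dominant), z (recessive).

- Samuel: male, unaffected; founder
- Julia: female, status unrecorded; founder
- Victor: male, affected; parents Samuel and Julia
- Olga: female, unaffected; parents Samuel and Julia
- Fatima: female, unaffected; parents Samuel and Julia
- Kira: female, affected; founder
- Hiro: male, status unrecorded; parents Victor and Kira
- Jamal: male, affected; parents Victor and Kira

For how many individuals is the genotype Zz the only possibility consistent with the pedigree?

Obligate heterozygotes: Samuel is unaffected so carries Z and passed z to Victor (zz), so Samuel is Zz.
Every other individual is either homozygous by phenotype or has at least one consistent homozygous assignment, so the count is 1.

1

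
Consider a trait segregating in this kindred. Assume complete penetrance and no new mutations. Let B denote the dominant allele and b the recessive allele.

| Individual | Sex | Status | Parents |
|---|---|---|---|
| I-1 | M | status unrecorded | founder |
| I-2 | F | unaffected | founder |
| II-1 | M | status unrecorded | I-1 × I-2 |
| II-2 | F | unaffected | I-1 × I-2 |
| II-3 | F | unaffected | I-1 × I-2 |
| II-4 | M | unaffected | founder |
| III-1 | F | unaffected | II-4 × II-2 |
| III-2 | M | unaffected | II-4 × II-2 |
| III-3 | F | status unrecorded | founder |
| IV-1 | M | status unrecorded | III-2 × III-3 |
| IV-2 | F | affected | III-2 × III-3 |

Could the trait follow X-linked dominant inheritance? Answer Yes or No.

Yes

A consistent assignment under X-linked dominant exists: I-1 X^b Y, I-2 X^b X^b, II-1 X^b Y, II-2 X^b X^b, II-3 X^b X^b, II-4 X^b Y, III-1 X^b X^b, III-2 X^b Y, III-3 X^B X^B, IV-1 X^B Y, IV-2 X^B X^b.
In this assignment every recorded phenotype matches its genotype and every non-founder's genotype is obtainable from its parents' genotypes, so the pedigree is consistent.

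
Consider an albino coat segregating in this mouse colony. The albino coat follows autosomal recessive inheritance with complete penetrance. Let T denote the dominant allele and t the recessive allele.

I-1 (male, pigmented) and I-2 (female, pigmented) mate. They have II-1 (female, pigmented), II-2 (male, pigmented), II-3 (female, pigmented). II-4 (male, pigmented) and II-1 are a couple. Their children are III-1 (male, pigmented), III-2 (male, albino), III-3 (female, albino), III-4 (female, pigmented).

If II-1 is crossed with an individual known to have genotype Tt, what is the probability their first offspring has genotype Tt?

II-1 is pigmented so carries T and passed t to III-2 (tt), so II-1 is Tt.
The cross gives 1/4 TT : 1/2 Tt : 1/4 tt, so P(offspring has genotype Tt) = 1/2.

1/2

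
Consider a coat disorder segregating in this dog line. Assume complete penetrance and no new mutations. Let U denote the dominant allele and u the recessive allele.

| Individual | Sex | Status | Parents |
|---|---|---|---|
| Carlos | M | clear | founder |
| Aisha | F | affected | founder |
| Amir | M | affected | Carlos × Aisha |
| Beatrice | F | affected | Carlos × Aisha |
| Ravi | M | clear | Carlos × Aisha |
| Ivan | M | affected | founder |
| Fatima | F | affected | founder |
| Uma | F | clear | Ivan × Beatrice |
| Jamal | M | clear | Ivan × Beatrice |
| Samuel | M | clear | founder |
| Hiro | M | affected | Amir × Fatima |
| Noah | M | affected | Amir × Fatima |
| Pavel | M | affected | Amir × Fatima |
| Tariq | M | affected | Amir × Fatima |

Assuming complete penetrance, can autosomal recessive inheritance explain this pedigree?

Under autosomal recessive, Uma (clear, female) cannot arise from Ivan (affected) × Beatrice (affected).

No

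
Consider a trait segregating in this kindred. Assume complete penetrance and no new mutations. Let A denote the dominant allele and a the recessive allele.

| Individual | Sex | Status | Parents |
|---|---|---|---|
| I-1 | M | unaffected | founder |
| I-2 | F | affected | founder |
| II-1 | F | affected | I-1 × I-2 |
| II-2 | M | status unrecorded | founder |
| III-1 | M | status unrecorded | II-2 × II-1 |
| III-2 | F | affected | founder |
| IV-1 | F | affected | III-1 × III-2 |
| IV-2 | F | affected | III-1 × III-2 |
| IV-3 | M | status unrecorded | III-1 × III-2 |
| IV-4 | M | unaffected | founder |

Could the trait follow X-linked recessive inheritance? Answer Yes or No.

Under X-linked recessive, II-1 (affected, female) cannot arise from I-1 (unaffected) × I-2 (affected).

No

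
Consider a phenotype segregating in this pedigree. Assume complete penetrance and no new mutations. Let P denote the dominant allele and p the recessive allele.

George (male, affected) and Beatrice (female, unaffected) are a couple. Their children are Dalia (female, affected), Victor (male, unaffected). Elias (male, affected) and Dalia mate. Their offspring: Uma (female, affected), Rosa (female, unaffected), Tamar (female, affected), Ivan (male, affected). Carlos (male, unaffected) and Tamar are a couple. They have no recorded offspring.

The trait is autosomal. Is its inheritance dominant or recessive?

dominant

Elias and Dalia are both affected yet have an unaffected child Rosa. Under a recessive model two affected parents are homozygous and every child would be affected, so the trait cannot be recessive.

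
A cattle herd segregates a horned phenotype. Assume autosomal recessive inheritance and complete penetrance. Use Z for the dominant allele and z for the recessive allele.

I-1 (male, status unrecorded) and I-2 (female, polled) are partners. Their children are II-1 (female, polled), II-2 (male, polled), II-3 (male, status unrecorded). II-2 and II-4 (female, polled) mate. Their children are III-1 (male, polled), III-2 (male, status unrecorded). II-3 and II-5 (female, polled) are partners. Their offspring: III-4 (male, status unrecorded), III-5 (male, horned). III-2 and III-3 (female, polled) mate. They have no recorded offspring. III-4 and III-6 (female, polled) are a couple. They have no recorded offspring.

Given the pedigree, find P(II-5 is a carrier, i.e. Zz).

1

II-5 is polled so carries Z and passed z to III-5 (zz), so II-5 is Zz, giving P(Zz) = 1.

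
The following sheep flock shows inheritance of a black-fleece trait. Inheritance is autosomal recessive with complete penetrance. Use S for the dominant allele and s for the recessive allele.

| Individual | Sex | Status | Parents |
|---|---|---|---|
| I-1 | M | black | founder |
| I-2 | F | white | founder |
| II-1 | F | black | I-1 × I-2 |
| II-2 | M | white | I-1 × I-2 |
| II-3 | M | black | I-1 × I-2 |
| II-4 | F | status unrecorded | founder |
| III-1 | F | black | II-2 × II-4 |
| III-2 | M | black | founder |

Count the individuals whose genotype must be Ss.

2

Obligate heterozygotes: I-2 is white so carries S and passed s to II-1 (ss), so I-2 is Ss; II-2 is white so carries S and received s from I-1 (ss), so II-2 is Ss.
Every other individual is either homozygous by phenotype or has at least one consistent homozygous assignment, so the count is 2.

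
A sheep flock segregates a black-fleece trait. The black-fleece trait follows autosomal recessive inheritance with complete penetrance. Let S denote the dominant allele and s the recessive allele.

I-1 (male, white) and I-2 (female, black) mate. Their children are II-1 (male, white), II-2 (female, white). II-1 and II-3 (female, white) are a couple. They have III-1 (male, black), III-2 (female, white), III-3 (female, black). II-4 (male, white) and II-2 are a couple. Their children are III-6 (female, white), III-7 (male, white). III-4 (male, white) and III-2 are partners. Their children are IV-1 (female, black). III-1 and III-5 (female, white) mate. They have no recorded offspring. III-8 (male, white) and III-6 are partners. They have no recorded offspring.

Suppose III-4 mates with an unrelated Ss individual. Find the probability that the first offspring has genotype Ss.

III-4 is white so carries S and passed s to IV-1 (ss), so III-4 is Ss.
The cross gives 1/4 SS : 1/2 Ss : 1/4 ss, so P(offspring has genotype Ss) = 1/2.

1/2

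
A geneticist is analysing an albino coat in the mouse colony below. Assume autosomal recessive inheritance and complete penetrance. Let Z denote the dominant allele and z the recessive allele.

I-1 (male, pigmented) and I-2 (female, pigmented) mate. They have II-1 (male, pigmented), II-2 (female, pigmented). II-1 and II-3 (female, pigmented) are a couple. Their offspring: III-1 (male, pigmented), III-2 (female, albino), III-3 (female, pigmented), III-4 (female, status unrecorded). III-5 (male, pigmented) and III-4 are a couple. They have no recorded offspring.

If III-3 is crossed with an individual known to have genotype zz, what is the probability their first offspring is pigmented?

II-1 is pigmented so carries Z and passed z to III-2 (zz), so II-1 is Zz.
II-3 is pigmented so carries Z and passed z to III-2 (zz), so II-3 is Zz.
III-3 is a pigmented offspring of II-1 (Zz) × II-3 (Zz), whose cross gives 1/4 ZZ : 1/2 Zz : 1/4 zz; conditioning on being pigmented, III-3 is ZZ with probability 1/3, Zz with probability 2/3.
Summing over parental genotype combinations, P(offspring is pigmented) = 1/3·1 + 2/3·1/2 = 2/3.

2/3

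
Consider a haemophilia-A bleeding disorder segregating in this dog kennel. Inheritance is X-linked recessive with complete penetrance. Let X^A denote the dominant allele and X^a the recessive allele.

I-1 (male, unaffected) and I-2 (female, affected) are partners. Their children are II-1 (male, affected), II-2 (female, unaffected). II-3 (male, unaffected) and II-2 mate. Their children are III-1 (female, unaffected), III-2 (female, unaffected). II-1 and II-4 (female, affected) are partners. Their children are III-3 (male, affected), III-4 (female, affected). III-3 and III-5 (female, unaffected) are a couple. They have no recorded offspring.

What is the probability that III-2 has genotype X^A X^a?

1/2

II-3 is unaffected, so II-3 is X^A Y.
II-2 is unaffected so carries A and received a from I-2 (X^a X^a), so II-2 is X^A X^a.
Their cross gives offspring ratios 1/2 X^A X^A : 1/2 X^A X^a. Conditioning on III-2 being unaffected, P(X^A X^a) = 1/2 / 1 = 1/2.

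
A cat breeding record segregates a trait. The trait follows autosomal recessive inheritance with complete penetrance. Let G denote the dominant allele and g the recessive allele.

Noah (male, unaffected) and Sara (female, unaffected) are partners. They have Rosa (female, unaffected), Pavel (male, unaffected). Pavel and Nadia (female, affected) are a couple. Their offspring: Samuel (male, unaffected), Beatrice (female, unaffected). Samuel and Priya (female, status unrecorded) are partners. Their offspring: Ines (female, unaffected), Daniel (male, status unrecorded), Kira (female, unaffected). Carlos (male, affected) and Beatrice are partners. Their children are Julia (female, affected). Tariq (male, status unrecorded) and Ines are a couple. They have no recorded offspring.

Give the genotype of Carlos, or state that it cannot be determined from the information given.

Carlos is affected, so Carlos is gg.

gg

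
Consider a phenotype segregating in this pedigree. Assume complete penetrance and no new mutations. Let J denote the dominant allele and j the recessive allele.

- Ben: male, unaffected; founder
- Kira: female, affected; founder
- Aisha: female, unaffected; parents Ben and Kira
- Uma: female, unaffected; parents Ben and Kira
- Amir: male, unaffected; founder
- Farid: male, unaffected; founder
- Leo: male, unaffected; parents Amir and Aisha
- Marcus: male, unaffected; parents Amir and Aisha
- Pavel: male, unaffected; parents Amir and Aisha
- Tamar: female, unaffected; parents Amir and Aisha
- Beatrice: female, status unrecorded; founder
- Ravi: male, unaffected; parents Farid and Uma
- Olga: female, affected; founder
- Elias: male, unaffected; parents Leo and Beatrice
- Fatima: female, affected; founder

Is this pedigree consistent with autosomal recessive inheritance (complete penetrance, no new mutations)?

Yes

A consistent assignment under autosomal recessive exists: Ben JJ, Kira jj, Aisha Jj, Uma Jj, Amir JJ, Farid JJ, Leo JJ, Marcus JJ, Pavel JJ, Tamar JJ, Beatrice JJ, Ravi JJ, Olga jj, Elias JJ, Fatima jj.
In this assignment every recorded phenotype matches its genotype and every non-founder's genotype is obtainable from its parents' genotypes, so the pedigree is consistent.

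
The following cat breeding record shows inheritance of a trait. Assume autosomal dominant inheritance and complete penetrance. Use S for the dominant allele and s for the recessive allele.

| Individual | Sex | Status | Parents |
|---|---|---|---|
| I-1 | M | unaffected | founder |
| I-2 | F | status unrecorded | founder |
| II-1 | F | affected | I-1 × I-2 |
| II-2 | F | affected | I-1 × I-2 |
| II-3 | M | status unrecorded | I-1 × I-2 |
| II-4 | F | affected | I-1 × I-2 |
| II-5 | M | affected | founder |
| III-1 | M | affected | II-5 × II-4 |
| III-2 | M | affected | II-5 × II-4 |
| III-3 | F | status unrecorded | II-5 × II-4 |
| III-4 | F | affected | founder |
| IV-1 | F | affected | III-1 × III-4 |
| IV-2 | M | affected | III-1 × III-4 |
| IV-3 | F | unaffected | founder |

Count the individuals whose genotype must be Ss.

Obligate heterozygotes: II-1 is affected so carries S and received s from I-1 (ss), so II-1 is Ss; II-2 is affected so carries S and received s from I-1 (ss), so II-2 is Ss; II-4 is affected so carries S and received s from I-1 (ss), so II-4 is Ss.
Every other individual is either homozygous by phenotype or has at least one consistent homozygous assignment, so the count is 3.

3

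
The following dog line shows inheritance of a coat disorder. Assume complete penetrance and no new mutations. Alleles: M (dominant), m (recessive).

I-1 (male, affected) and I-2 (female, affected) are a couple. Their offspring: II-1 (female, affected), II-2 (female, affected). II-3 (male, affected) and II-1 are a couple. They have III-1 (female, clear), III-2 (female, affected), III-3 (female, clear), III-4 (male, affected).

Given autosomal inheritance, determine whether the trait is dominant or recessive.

dominant

II-3 and II-1 are both affected yet have a clear child III-1. Under a recessive model two affected parents are homozygous and every child would be affected, so the trait cannot be recessive.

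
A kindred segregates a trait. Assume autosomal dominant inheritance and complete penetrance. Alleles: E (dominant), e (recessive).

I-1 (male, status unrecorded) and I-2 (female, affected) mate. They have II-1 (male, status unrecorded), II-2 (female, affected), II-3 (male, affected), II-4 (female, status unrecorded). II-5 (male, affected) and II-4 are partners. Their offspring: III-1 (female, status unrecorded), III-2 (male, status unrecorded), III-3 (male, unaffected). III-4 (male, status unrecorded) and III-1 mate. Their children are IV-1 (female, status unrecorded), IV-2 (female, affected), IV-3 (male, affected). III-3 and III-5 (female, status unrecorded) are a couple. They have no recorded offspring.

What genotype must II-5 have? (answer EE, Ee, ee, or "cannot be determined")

Ee

From phenotype alone, II-5 is EE or Ee.
II-5 is affected so carries E and passed e to III-3 (ee), so II-5 is Ee.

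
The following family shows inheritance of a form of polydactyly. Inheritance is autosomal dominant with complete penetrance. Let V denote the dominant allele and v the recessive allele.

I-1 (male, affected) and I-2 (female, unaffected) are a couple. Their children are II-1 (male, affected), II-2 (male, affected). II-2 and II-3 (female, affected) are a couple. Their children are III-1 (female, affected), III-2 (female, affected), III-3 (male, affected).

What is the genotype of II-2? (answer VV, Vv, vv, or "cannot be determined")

Vv

From phenotype alone, II-2 is VV or Vv.
II-2 is affected so carries V and received v from I-2 (vv), so II-2 is Vv.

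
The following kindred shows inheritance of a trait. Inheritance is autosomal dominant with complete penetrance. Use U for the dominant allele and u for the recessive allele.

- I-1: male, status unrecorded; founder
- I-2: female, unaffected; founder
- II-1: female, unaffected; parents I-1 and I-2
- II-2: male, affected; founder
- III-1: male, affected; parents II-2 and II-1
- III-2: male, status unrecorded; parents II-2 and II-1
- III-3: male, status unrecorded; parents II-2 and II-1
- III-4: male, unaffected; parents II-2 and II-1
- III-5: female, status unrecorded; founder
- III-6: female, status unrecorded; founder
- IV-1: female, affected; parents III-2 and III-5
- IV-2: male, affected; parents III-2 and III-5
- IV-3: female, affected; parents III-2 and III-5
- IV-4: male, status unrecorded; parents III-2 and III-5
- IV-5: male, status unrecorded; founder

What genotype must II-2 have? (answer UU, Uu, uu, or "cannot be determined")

From phenotype alone, II-2 is UU or Uu.
II-2 is affected so carries U and passed u to III-4 (uu), so II-2 is Uu.

Uu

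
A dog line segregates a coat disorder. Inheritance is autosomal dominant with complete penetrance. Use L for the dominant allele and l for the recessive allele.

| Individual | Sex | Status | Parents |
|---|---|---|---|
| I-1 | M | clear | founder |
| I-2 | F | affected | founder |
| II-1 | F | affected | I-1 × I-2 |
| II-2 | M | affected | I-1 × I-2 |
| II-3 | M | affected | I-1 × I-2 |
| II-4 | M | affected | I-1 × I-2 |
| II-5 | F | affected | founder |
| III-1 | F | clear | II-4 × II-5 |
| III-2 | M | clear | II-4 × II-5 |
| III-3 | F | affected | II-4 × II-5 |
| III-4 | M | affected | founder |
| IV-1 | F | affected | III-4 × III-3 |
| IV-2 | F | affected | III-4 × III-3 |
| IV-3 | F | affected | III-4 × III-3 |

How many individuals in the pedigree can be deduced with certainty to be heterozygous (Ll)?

Obligate heterozygotes: II-1 is affected so carries L and received l from I-1 (ll), so II-1 is Ll; II-2 is affected so carries L and received l from I-1 (ll), so II-2 is Ll; II-3 is affected so carries L and received l from I-1 (ll), so II-3 is Ll; II-4 is affected so carries L and received l from I-1 (ll), so II-4 is Ll; II-5 is affected so carries L and passed l to III-1 (ll), so II-5 is Ll.
Every other individual is either homozygous by phenotype or has at least one consistent homozygous assignment, so the count is 5.

5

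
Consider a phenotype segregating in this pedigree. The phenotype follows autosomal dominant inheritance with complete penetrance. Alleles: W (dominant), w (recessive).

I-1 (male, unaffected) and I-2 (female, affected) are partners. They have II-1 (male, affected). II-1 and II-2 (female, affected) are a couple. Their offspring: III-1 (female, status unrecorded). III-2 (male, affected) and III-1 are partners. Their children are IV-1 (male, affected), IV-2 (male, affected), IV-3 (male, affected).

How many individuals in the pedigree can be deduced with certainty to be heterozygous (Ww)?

Obligate heterozygotes: II-1 is affected so carries W and received w from I-1 (ww), so II-1 is Ww.
Every other individual is either homozygous by phenotype or has at least one consistent homozygous assignment, so the count is 1.

1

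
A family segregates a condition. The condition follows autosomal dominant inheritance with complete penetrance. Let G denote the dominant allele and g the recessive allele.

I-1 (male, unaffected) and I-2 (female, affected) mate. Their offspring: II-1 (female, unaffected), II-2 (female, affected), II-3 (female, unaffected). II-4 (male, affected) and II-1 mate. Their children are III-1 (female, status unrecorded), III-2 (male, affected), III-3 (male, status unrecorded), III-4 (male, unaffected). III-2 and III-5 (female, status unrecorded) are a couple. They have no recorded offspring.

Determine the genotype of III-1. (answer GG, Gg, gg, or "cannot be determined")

III-1's phenotype is unrecorded, and no parent or child forces a single allele at both positions; consistent genotype assignments exist with III-1 as Gg or gg.

cannot be determined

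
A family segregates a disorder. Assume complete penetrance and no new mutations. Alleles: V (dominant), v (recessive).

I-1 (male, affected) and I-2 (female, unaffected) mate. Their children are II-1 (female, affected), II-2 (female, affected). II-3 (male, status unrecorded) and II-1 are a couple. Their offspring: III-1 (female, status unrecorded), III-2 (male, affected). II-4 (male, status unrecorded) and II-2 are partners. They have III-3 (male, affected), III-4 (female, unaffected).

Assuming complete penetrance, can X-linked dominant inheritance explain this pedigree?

A consistent assignment under X-linked dominant exists: I-1 X^V Y, I-2 X^v X^v, II-1 X^V X^v, II-2 X^V X^v, II-3 X^V Y, II-4 X^v Y, III-1 X^V X^V, III-2 X^V Y, III-3 X^V Y, III-4 X^v X^v.
In this assignment every recorded phenotype matches its genotype and every non-founder's genotype is obtainable from its parents' genotypes, so the pedigree is consistent.

Yes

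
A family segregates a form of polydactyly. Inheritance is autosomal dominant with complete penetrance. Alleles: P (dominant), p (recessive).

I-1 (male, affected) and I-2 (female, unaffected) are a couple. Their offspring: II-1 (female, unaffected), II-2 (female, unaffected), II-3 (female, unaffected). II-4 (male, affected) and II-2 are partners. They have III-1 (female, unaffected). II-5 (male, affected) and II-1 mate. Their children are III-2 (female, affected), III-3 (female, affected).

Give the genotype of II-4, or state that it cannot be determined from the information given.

From phenotype alone, II-4 is PP or Pp.
II-4 is affected so carries P and passed p to III-1 (pp), so II-4 is Pp.

Pp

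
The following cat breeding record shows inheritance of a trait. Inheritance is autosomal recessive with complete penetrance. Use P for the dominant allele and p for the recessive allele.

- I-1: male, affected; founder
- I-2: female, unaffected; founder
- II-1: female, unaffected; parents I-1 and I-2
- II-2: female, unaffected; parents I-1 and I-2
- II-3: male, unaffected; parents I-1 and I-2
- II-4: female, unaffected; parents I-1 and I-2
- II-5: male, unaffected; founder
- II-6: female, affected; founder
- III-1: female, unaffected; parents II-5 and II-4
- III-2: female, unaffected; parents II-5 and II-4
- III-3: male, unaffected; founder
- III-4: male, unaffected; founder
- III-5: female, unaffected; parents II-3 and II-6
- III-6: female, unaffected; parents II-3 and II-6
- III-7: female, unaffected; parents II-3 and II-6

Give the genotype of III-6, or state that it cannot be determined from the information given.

From phenotype alone, III-6 is PP or Pp.
III-6 is unaffected so carries P and received p from II-6 (pp), so III-6 is Pp.

Pp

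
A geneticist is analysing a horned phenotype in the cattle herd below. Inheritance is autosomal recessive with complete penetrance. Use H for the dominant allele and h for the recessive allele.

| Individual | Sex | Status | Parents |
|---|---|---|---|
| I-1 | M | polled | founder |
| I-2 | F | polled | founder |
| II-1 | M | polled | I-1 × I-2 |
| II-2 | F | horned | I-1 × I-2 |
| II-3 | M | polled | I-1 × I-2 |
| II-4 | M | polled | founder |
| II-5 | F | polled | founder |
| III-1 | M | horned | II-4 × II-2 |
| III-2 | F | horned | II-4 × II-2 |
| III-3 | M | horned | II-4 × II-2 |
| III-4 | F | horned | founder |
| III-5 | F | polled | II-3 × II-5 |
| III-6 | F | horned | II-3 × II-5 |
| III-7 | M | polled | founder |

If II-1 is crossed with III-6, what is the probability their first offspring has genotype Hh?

2/3

I-1 is polled so carries H and passed h to II-2 (hh), so I-1 is Hh.
I-2 is polled so carries H and passed h to II-2 (hh), so I-2 is Hh.
II-1 is a polled offspring of I-1 (Hh) × I-2 (Hh), whose cross gives 1/4 HH : 1/2 Hh : 1/4 hh; conditioning on being polled, II-1 is HH with probability 1/3, Hh with probability 2/3.
III-6 is horned, so III-6 is hh.
Summing over parental genotype combinations, P(offspring has genotype Hh) = 1/3·1 + 2/3·1/2 = 2/3.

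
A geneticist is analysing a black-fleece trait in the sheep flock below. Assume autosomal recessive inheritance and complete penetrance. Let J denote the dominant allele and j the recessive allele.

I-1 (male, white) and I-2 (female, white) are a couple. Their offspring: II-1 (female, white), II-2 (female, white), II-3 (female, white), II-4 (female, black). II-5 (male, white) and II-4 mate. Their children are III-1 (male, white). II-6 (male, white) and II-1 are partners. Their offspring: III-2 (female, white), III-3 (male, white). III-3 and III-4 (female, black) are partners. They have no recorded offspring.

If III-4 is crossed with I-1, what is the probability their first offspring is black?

1/2

III-4 is black, so III-4 is jj.
I-1 is white so carries J and passed j to II-4 (jj), so I-1 is Jj.
The cross gives 1/2 Jj : 1/2 jj, so P(offspring is black) = 1/2.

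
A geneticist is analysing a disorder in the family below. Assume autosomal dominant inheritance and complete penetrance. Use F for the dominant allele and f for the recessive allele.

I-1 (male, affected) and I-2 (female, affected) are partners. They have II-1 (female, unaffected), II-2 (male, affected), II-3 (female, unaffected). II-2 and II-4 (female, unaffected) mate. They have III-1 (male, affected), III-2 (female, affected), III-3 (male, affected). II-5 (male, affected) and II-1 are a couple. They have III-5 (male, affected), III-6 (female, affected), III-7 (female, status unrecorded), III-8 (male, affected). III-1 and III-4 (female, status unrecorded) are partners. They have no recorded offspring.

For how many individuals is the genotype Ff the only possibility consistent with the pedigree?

Obligate heterozygotes: I-1 is affected so carries F and passed f to II-1 (ff), so I-1 is Ff; I-2 is affected so carries F and passed f to II-1 (ff), so I-2 is Ff; III-1 is affected so carries F and received f from II-4 (ff), so III-1 is Ff; III-2 is affected so carries F and received f from II-4 (ff), so III-2 is Ff; III-3 is affected so carries F and received f from II-4 (ff), so III-3 is Ff; III-5 is affected so carries F and received f from II-1 (ff), so III-5 is Ff; III-6 is affected so carries F and received f from II-1 (ff), so III-6 is Ff; III-8 is affected so carries F and received f from II-1 (ff), so III-8 is Ff.
Every other individual is either homozygous by phenotype or has at least one consistent homozygous assignment, so the count is 8.

8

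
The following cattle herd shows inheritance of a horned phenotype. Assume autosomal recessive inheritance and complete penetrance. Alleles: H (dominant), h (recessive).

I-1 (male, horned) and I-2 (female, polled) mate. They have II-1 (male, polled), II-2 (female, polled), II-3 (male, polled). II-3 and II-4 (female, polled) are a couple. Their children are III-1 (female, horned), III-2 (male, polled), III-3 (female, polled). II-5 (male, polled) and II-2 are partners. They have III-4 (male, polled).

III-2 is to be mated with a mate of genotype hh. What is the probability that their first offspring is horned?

1/3

II-3 is polled so carries H and received h from I-1 (hh), so II-3 is Hh.
II-4 is polled so carries H and passed h to III-1 (hh), so II-4 is Hh.
III-2 is a polled offspring of II-3 (Hh) × II-4 (Hh), whose cross gives 1/4 HH : 1/2 Hh : 1/4 hh; conditioning on being polled, III-2 is HH with probability 1/3, Hh with probability 2/3.
Summing over parental genotype combinations, P(offspring is horned) = 2/3·1/2 = 1/3.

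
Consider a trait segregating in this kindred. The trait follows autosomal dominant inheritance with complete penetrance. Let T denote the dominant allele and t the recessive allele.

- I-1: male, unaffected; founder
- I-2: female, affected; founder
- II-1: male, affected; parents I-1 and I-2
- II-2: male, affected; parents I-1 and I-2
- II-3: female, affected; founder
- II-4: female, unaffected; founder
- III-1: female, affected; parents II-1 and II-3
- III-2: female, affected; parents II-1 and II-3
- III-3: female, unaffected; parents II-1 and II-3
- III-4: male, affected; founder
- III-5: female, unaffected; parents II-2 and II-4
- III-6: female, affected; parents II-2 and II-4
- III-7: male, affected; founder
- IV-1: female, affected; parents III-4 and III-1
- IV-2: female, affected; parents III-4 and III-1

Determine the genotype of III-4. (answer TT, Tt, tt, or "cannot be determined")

III-4's phenotype allows TT or Tt, and no parent or child forces a single allele at both positions; consistent genotype assignments exist with III-4 as TT or Tt.

cannot be determined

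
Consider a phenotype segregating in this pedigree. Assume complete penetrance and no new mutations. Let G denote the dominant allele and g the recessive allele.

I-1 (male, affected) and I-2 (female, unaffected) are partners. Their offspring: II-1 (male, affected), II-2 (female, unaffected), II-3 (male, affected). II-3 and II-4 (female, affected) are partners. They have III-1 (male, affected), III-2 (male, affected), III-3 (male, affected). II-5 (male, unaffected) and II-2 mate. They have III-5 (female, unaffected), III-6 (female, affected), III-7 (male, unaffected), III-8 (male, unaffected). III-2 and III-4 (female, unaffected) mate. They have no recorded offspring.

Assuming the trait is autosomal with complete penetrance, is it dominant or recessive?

recessive

II-5 and II-2 are both unaffected yet have an affected child III-6. Under dominance, an affected child requires at least one affected parent, so the trait cannot be dominant.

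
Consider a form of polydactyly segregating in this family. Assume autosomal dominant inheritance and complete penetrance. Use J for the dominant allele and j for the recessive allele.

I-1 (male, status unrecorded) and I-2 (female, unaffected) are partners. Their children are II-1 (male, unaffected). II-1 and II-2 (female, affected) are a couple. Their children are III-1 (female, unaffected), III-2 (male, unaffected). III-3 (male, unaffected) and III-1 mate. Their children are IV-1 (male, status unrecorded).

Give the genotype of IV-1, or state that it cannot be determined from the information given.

From phenotype alone, IV-1 is JJ or Jj or jj.
IV-1 received j from III-3 (jj) and received j from III-1 (jj), so IV-1 is jj.

jj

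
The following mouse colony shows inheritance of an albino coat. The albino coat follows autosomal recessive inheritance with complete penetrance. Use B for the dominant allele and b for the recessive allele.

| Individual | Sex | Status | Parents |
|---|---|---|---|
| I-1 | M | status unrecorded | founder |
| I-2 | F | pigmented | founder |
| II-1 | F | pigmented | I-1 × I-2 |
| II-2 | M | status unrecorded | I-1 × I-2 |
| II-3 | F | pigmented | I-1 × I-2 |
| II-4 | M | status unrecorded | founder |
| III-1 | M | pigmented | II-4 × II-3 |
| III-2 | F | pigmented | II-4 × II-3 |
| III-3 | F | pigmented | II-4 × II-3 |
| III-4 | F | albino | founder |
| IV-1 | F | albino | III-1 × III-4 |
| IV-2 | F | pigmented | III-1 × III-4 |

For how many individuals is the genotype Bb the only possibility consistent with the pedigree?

2

Obligate heterozygotes: III-1 is pigmented so carries B and passed b to IV-1 (bb), so III-1 is Bb; IV-2 is pigmented so carries B and received b from III-4 (bb), so IV-2 is Bb.
Every other individual is either homozygous by phenotype or has at least one consistent homozygous assignment, so the count is 2.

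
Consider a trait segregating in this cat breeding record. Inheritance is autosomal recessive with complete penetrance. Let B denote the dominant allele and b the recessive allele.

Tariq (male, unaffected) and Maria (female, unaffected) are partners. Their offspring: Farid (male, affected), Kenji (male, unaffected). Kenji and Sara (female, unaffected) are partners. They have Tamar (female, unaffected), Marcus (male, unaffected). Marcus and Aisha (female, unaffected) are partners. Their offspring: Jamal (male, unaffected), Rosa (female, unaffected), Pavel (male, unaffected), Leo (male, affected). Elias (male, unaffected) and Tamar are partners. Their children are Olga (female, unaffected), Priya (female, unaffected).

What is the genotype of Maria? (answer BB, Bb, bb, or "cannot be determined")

Bb

From phenotype alone, Maria is BB or Bb.
Maria is unaffected so carries B and passed b to Farid (bb), so Maria is Bb.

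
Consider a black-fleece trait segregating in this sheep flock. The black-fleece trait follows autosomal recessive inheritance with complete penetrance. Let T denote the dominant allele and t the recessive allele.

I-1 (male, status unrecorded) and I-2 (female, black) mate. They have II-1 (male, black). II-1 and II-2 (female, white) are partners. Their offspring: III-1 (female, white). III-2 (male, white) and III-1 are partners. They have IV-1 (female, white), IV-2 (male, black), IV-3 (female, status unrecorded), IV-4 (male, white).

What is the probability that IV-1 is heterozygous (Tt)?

2/3

III-2 is white so carries T and passed t to IV-2 (tt), so III-2 is Tt.
III-1 is white so carries T and received t from II-1 (tt), so III-1 is Tt.
Their cross gives offspring ratios 1/4 TT : 1/2 Tt : 1/4 tt. Conditioning on IV-1 being white, P(Tt) = 1/2 / 3/4 = 2/3.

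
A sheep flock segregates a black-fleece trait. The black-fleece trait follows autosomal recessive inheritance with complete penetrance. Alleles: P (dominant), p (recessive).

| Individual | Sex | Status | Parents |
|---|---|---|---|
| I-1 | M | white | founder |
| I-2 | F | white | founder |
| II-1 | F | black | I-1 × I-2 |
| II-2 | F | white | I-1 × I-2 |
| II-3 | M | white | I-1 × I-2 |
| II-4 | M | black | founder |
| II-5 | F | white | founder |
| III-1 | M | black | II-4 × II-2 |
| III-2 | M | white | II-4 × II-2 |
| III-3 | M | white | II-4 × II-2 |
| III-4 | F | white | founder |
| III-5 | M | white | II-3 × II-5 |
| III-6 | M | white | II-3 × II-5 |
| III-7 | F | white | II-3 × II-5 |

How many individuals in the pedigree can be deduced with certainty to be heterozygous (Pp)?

Obligate heterozygotes: I-1 is white so carries P and passed p to II-1 (pp), so I-1 is Pp; I-2 is white so carries P and passed p to II-1 (pp), so I-2 is Pp; II-2 is white so carries P and passed p to III-1 (pp), so II-2 is Pp; III-2 is white so carries P and received p from II-4 (pp), so III-2 is Pp; III-3 is white so carries P and received p from II-4 (pp), so III-3 is Pp.
Every other individual is either homozygous by phenotype or has at least one consistent homozygous assignment, so the count is 5.

5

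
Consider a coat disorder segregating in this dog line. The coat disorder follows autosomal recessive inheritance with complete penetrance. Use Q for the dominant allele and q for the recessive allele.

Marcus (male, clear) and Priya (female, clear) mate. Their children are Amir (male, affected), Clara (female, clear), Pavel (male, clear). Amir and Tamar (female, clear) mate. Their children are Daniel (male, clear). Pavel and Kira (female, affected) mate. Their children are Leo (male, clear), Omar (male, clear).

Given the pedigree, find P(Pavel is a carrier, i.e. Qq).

Marcus is clear so carries Q and passed q to Amir (qq), so Marcus is Qq.
Priya is clear so carries Q and passed q to Amir (qq), so Priya is Qq.
Their cross gives offspring ratios 1/4 QQ : 1/2 Qq : 1/4 qq. Conditioning on Pavel being clear, P(Qq) = 1/2 / 3/4 = 2/3 before taking Pavel's own offspring into account.
Kira is affected, so Kira is qq.
Now use Pavel's offspring. Probability of each recorded status — clear son Leo: 1/2 if Pavel is Qq, 1 if QQ; clear son Omar: 1/2 if Pavel is Qq, 1 if QQ.
Bayes: P(Qq) = 2/3·1/4 / (2/3·1/4 + 1/3·1) = 1/3.

1/3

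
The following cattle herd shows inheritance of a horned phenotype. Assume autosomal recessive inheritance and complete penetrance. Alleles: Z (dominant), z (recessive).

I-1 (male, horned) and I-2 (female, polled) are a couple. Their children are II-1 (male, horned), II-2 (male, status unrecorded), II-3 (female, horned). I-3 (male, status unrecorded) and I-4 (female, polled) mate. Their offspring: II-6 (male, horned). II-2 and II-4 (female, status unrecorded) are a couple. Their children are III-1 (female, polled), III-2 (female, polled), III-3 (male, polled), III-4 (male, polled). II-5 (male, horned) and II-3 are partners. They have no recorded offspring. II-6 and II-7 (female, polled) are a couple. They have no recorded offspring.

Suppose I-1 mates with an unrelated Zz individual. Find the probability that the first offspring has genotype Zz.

I-1 is horned, so I-1 is zz.
The cross gives 1/2 Zz : 1/2 zz, so P(offspring has genotype Zz) = 1/2.

1/2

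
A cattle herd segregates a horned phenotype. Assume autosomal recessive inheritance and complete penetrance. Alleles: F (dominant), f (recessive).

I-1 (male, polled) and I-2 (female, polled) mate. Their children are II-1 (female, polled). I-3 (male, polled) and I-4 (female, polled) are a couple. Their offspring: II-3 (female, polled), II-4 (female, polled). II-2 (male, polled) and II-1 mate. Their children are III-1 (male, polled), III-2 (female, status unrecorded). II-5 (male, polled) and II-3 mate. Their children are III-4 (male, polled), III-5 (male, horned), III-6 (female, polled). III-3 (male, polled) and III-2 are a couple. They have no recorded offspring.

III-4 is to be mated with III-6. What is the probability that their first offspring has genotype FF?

4/9

II-5 is polled so carries F and passed f to III-5 (ff), so II-5 is Ff.
II-3 is polled so carries F and passed f to III-5 (ff), so II-3 is Ff.
III-4 is a polled offspring of II-5 (Ff) × II-3 (Ff), whose cross gives 1/4 FF : 1/2 Ff : 1/4 ff; conditioning on being polled, III-4 is FF with probability 1/3, Ff with probability 2/3.
III-6 is a polled offspring of II-5 (Ff) × II-3 (Ff), whose cross gives 1/4 FF : 1/2 Ff : 1/4 ff; conditioning on being polled, III-6 is FF with probability 1/3, Ff with probability 2/3.
Summing over parental genotype combinations, P(offspring has genotype FF) = 1/9·1 + 2/9·1/2 + 2/9·1/2 + 4/9·1/4 = 4/9.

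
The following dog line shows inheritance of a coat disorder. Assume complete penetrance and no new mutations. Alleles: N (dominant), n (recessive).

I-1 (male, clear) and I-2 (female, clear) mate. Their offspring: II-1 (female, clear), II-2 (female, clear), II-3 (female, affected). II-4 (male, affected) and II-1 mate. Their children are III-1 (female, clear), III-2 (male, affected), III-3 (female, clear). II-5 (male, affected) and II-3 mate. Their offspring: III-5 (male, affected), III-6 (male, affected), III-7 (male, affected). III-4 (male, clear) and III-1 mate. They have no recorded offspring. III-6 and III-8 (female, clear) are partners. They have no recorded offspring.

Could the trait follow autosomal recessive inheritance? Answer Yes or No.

Yes

A consistent assignment under autosomal recessive exists: I-1 Nn, I-2 Nn, II-1 Nn, II-2 NN, II-3 nn, II-4 nn, II-5 nn, III-1 Nn, III-2 nn, III-3 Nn, III-4 NN, III-5 nn, III-6 nn, III-7 nn, III-8 NN.
In this assignment every recorded phenotype matches its genotype and every non-founder's genotype is obtainable from its parents' genotypes, so the pedigree is consistent.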